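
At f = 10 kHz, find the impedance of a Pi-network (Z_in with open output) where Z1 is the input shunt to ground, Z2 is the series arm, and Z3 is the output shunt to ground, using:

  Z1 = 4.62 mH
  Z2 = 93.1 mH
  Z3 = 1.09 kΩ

Step 1 — Angular frequency: ω = 2π·f = 2π·1e+04 = 6.283e+04 rad/s.
Step 2 — Component impedances:
  Z1: Z = jωL = j·6.283e+04·0.00462 = 0 + j290.3 Ω
  Z2: Z = jωL = j·6.283e+04·0.0931 = 0 + j5850 Ω
  Z3: Z = R = 1090 Ω
Step 3 — With open output, the series arm Z2 and the output shunt Z3 appear in series to ground: Z2 + Z3 = 1090 + j5850 Ω.
Step 4 — Parallel with input shunt Z1: Z_in = Z1 || (Z2 + Z3) = 2.362 + j277 Ω = 277∠89.5° Ω.

Z = 2.362 + j277 Ω = 277∠89.5° Ω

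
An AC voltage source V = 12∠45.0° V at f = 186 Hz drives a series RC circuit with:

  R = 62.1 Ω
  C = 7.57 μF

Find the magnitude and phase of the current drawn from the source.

Step 1 — Angular frequency: ω = 2π·f = 2π·186 = 1169 rad/s.
Step 2 — Component impedances:
  R: Z = R = 62.1 Ω
  C: Z = 1/(jωC) = -j/(ω·C) = 0 - j113 Ω
Step 3 — Series combination: Z_total = R + C = 62.1 - j113 Ω = 129∠-61.2° Ω.
Step 4 — Source phasor: V = 12∠45.0° V = 8.485 + j8.485 V.
Step 5 — Ohm's law: I = V / Z_total = (8.485 + j8.485) / (62.1 - j113) = -0.02598 + j0.08934 A.
Step 6 — Convert to polar: |I| = 0.09304 A, ∠I = 106.2°.

I = 0.09304∠106.2° A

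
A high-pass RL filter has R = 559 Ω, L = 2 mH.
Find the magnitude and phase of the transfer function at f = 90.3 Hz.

Step 1 — Angular frequency: ω = 2π·90.3 = 567.4 rad/s.
Step 2 — Transfer function: H(jω) = jωL/(R + jωL).
Step 3 — Numerator jωL = j·1.135; denominator R + jωL = 559 + j1.135.
Step 4 — H = 4.121e-06 + j0.00203.
Step 5 — Magnitude: |H| = 0.00203 (-53.9 dB); phase: φ = 89.9°.

|H| = 0.00203 (-53.9 dB), φ = 89.9°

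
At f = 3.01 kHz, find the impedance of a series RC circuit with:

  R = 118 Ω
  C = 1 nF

Step 1 — Angular frequency: ω = 2π·f = 2π·3010 = 1.891e+04 rad/s.
Step 2 — Component impedances:
  R: Z = R = 118 Ω
  C: Z = 1/(jωC) = -j/(ω·C) = 0 - j5.288e+04 Ω
Step 3 — Series combination: Z_total = R + C = 118 - j5.288e+04 Ω = 5.288e+04∠-89.9° Ω.

Z = 118 - j5.288e+04 Ω = 5.288e+04∠-89.9° Ω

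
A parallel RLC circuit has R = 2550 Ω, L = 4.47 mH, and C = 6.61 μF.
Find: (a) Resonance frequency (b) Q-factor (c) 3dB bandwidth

Step 1 — Resonance: ω₀ = 1/√(LC) = 1/√(0.00447·6.61e-06) = 5818 rad/s.
Step 2 — f₀ = ω₀/(2π) = 925.9 Hz.
Step 3 — Parallel Q: Q = R/(ω₀L) = 2550/(5818·0.00447) = 98.06.
Step 4 — Bandwidth: Δω = ω₀/Q = 59.33 rad/s; BW = Δω/(2π) = 9.442 Hz.

(a) f₀ = 925.9 Hz  (b) Q = 98.06  (c) BW = 9.442 Hz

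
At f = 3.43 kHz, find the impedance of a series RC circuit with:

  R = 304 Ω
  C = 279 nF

Step 1 — Angular frequency: ω = 2π·f = 2π·3430 = 2.155e+04 rad/s.
Step 2 — Component impedances:
  R: Z = R = 304 Ω
  C: Z = 1/(jωC) = -j/(ω·C) = 0 - j166.3 Ω
Step 3 — Series combination: Z_total = R + C = 304 - j166.3 Ω = 346.5∠-28.7° Ω.

Z = 304 - j166.3 Ω = 346.5∠-28.7° Ω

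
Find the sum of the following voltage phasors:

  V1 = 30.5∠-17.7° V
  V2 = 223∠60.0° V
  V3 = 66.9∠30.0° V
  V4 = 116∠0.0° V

Step 1 — Convert each phasor to rectangular form:
  V1 = 30.5·(cos(-17.7°) + j·sin(-17.7°)) = 29.06 - j9.273 V
  V2 = 223·(cos(60.0°) + j·sin(60.0°)) = 111.5 + j193.1 V
  V3 = 66.9·(cos(30.0°) + j·sin(30.0°)) = 57.94 + j33.45 V
  V4 = 116·(cos(0.0°) + j·sin(0.0°)) = 116 V
Step 2 — Sum components: V_total = 314.5 + j217.3 V.
Step 3 — Convert to polar: |V_total| = 382.3 V, ∠V_total = 34.6°.

V_total = 382.3∠34.6° V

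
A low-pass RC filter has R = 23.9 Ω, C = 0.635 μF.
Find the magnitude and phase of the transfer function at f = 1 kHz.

Step 1 — Angular frequency: ω = 2π·1000 = 6283 rad/s.
Step 2 — Transfer function: H(jω) = 1/(1 + jωRC).
Step 3 — Denominator: 1 + jωRC = 1 + j·6283·23.9·6.35e-07 = 1 + j0.09536.
Step 4 — H = 0.991 - j0.0945.
Step 5 — Magnitude: |H| = 0.9955 (-0.0 dB); phase: φ = -5.4°.

|H| = 0.9955 (-0.0 dB), φ = -5.4°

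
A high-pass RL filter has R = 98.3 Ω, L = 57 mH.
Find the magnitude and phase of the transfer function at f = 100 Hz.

Step 1 — Angular frequency: ω = 2π·100 = 628.3 rad/s.
Step 2 — Transfer function: H(jω) = jωL/(R + jωL).
Step 3 — Numerator jωL = j·35.81; denominator R + jωL = 98.3 + j35.81.
Step 4 — H = 0.1172 + j0.3216.
Step 5 — Magnitude: |H| = 0.3423 (-9.3 dB); phase: φ = 70.0°.

|H| = 0.3423 (-9.3 dB), φ = 70.0°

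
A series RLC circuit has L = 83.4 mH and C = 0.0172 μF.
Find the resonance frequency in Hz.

Step 1 — Resonance condition Im(Z)=0 gives ω₀ = 1/√(LC).
Step 2 — ω₀ = 1/√(0.0834·1.72e-08) = 2.64e+04 rad/s.
Step 3 — f₀ = ω₀/(2π) = 4202 Hz.

f₀ = 4202 Hz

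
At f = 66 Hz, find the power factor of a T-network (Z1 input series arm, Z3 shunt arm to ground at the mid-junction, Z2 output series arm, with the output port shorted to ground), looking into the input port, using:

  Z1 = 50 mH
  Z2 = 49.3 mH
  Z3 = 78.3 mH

Step 1 — Angular frequency: ω = 2π·f = 2π·66 = 414.7 rad/s.
Step 2 — Component impedances:
  Z1: Z = jωL = j·414.7·0.05 = 0 + j20.73 Ω
  Z2: Z = jωL = j·414.7·0.0493 = 0 + j20.44 Ω
  Z3: Z = jωL = j·414.7·0.0783 = 0 + j32.47 Ω
Step 3 — With the output port shorted to ground, the output series arm Z2 runs from the junction to ground; the shunt arm Z3 also runs from the junction to ground. They appear in parallel: Z3 || Z2 = 0 + j12.55 Ω.
Step 4 — Series with input arm Z1: Z_in = Z1 + (Z3 || Z2) = 0 + j33.28 Ω = 33.28∠90.0° Ω.
Step 5 — Power factor: PF = cos(φ) = Re(Z)/|Z| = 0/33.28 = 0.
Step 6 — Type: Im(Z) = 33.28 ⇒ lagging (phase φ = 90.0°).

PF = 0 (lagging, φ = 90.0°)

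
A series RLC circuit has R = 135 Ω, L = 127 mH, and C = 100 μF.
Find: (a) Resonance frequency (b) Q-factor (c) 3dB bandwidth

Step 1 — Resonance condition Im(Z)=0 gives ω₀ = 1/√(LC).
Step 2 — ω₀ = 1/√(0.127·0.0001) = 280.6 rad/s.
Step 3 — f₀ = ω₀/(2π) = 44.66 Hz.
Step 4 — Series Q: Q = ω₀L/R = 280.6·0.127/135 = 0.264.
Step 5 — 3dB bandwidth: Δω = ω₀/Q = 1063 rad/s; BW = Δω/(2π) = 169.2 Hz.

(a) f₀ = 44.66 Hz  (b) Q = 0.264  (c) BW = 169.2 Hz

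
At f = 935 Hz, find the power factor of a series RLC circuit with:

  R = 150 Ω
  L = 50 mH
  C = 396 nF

Step 1 — Angular frequency: ω = 2π·f = 2π·935 = 5875 rad/s.
Step 2 — Component impedances:
  R: Z = R = 150 Ω
  L: Z = jωL = j·5875·0.05 = 0 + j293.7 Ω
  C: Z = 1/(jωC) = -j/(ω·C) = 0 - j429.8 Ω
Step 3 — Series combination: Z_total = R + L + C = 150 - j136.1 Ω = 202.5∠-42.2° Ω.
Step 4 — Power factor: PF = cos(φ) = Re(Z)/|Z| = 150/202.55 = 0.7406.
Step 5 — Type: Im(Z) = -136.1 ⇒ leading (phase φ = -42.2°).

PF = 0.7406 (leading, φ = -42.2°)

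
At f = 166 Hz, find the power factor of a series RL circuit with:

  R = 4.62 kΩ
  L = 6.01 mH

Step 1 — Angular frequency: ω = 2π·f = 2π·166 = 1043 rad/s.
Step 2 — Component impedances:
  R: Z = R = 4620 Ω
  L: Z = jωL = j·1043·0.00601 = 0 + j6.268 Ω
Step 3 — Series combination: Z_total = R + L = 4620 + j6.268 Ω = 4620∠0.1° Ω.
Step 4 — Power factor: PF = cos(φ) = Re(Z)/|Z| = 4620/4620 = 1.
Step 5 — Type: Im(Z) = 6.268 ⇒ lagging (phase φ = 0.1°).

PF = 1 (lagging, φ = 0.1°)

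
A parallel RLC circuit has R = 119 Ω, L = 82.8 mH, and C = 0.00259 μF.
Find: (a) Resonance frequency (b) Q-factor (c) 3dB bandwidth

Step 1 — Resonance: ω₀ = 1/√(LC) = 1/√(0.0828·2.59e-09) = 6.829e+04 rad/s.
Step 2 — f₀ = ω₀/(2π) = 1.087e+04 Hz.
Step 3 — Parallel Q: Q = R/(ω₀L) = 119/(6.829e+04·0.0828) = 0.02105.
Step 4 — Bandwidth: Δω = ω₀/Q = 3.245e+06 rad/s; BW = Δω/(2π) = 5.164e+05 Hz.

(a) f₀ = 1.087e+04 Hz  (b) Q = 0.02105  (c) BW = 5.164e+05 Hz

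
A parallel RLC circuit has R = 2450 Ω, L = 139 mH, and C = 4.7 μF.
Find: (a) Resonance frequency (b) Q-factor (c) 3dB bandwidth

Step 1 — Resonance: ω₀ = 1/√(LC) = 1/√(0.139·4.7e-06) = 1237 rad/s.
Step 2 — f₀ = ω₀/(2π) = 196.9 Hz.
Step 3 — Parallel Q: Q = R/(ω₀L) = 2450/(1237·0.139) = 14.25.
Step 4 — Bandwidth: Δω = ω₀/Q = 86.84 rad/s; BW = Δω/(2π) = 13.82 Hz.

(a) f₀ = 196.9 Hz  (b) Q = 14.25  (c) BW = 13.82 Hz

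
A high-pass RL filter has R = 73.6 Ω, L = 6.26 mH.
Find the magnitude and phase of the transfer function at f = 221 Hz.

Step 1 — Angular frequency: ω = 2π·221 = 1389 rad/s.
Step 2 — Transfer function: H(jω) = jωL/(R + jωL).
Step 3 — Numerator jωL = j·8.693; denominator R + jωL = 73.6 + j8.693.
Step 4 — H = 0.01376 + j0.1165.
Step 5 — Magnitude: |H| = 0.1173 (-18.6 dB); phase: φ = 83.3°.

|H| = 0.1173 (-18.6 dB), φ = 83.3°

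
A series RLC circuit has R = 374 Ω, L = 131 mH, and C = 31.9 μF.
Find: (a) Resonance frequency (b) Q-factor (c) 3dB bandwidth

Step 1 — Resonance condition Im(Z)=0 gives ω₀ = 1/√(LC).
Step 2 — ω₀ = 1/√(0.131·3.19e-05) = 489.2 rad/s.
Step 3 — f₀ = ω₀/(2π) = 77.86 Hz.
Step 4 — Series Q: Q = ω₀L/R = 489.2·0.131/374 = 0.1713.
Step 5 — 3dB bandwidth: Δω = ω₀/Q = 2855 rad/s; BW = Δω/(2π) = 454.4 Hz.

(a) f₀ = 77.86 Hz  (b) Q = 0.1713  (c) BW = 454.4 Hz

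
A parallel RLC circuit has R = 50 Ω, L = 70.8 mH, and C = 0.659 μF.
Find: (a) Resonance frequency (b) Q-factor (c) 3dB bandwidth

Step 1 — Resonance: ω₀ = 1/√(LC) = 1/√(0.0708·6.59e-07) = 4630 rad/s.
Step 2 — f₀ = ω₀/(2π) = 736.8 Hz.
Step 3 — Parallel Q: Q = R/(ω₀L) = 50/(4630·0.0708) = 0.1525.
Step 4 — Bandwidth: Δω = ω₀/Q = 3.035e+04 rad/s; BW = Δω/(2π) = 4830 Hz.

(a) f₀ = 736.8 Hz  (b) Q = 0.1525  (c) BW = 4830 Hz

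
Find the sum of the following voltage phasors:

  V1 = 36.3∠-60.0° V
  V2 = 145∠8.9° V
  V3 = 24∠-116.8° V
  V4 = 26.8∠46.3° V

Step 1 — Convert each phasor to rectangular form:
  V1 = 36.3·(cos(-60.0°) + j·sin(-60.0°)) = 18.15 - j31.44 V
  V2 = 145·(cos(8.9°) + j·sin(8.9°)) = 143.3 + j22.43 V
  V3 = 24·(cos(-116.8°) + j·sin(-116.8°)) = -10.82 - j21.42 V
  V4 = 26.8·(cos(46.3°) + j·sin(46.3°)) = 18.52 + j19.38 V
Step 2 — Sum components: V_total = 169.1 - j11.05 V.
Step 3 — Convert to polar: |V_total| = 169.5 V, ∠V_total = -3.7°.

V_total = 169.5∠-3.7° V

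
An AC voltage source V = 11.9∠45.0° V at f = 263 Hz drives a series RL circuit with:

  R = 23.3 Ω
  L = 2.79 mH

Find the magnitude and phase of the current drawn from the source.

Step 1 — Angular frequency: ω = 2π·f = 2π·263 = 1652 rad/s.
Step 2 — Component impedances:
  R: Z = R = 23.3 Ω
  L: Z = jωL = j·1652·0.00279 = 0 + j4.61 Ω
Step 3 — Series combination: Z_total = R + L = 23.3 + j4.61 Ω = 23.75∠11.2° Ω.
Step 4 — Source phasor: V = 11.9∠45.0° V = 8.415 + j8.415 V.
Step 5 — Ohm's law: I = V / Z_total = (8.415 + j8.415) / (23.3 + j4.61) = 0.4163 + j0.2788 A.
Step 6 — Convert to polar: |I| = 0.501 A, ∠I = 33.8°.

I = 0.501∠33.8° A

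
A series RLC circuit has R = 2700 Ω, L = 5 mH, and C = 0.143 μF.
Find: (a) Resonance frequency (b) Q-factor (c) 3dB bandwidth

Step 1 — Resonance: ω₀ = 1/√(LC) = 1/√(0.005·1.43e-07) = 3.74e+04 rad/s.
Step 2 — f₀ = ω₀/(2π) = 5952 Hz.
Step 3 — Series Q: Q = ω₀L/R = 3.74e+04·0.005/2700 = 0.06926.
Step 4 — Bandwidth: Δω = ω₀/Q = 5.4e+05 rad/s; BW = Δω/(2π) = 8.594e+04 Hz.

(a) f₀ = 5952 Hz  (b) Q = 0.06926  (c) BW = 8.594e+04 Hz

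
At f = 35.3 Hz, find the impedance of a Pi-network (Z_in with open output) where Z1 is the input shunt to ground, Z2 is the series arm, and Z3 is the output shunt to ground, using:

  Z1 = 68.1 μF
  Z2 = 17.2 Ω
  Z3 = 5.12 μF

Step 1 — Angular frequency: ω = 2π·f = 2π·35.3 = 221.8 rad/s.
Step 2 — Component impedances:
  Z1: Z = 1/(jωC) = -j/(ω·C) = 0 - j66.21 Ω
  Z2: Z = R = 17.2 Ω
  Z3: Z = 1/(jωC) = -j/(ω·C) = 0 - j880.6 Ω
Step 3 — With open output, the series arm Z2 and the output shunt Z3 appear in series to ground: Z2 + Z3 = 17.2 - j880.6 Ω.
Step 4 — Parallel with input shunt Z1: Z_in = Z1 || (Z2 + Z3) = 0.08407 - j61.58 Ω = 61.58∠-89.9° Ω.

Z = 0.08407 - j61.58 Ω = 61.58∠-89.9° Ω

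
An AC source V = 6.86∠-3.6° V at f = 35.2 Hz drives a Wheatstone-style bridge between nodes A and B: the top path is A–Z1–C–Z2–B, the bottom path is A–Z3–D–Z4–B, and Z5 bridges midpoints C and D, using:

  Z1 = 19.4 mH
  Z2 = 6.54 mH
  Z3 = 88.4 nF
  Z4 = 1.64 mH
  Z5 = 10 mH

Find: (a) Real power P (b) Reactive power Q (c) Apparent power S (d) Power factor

Step 1 — Angular frequency: ω = 2π·f = 2π·35.2 = 221.2 rad/s.
Step 2 — Component impedances:
  Z1: Z = jωL = j·221.2·0.0194 = 0 + j4.291 Ω
  Z2: Z = jωL = j·221.2·0.00654 = 0 + j1.446 Ω
  Z3: Z = 1/(jωC) = -j/(ω·C) = 0 - j5.115e+04 Ω
  Z4: Z = jωL = j·221.2·0.00164 = 0 + j0.3627 Ω
  Z5: Z = jωL = j·221.2·0.01 = 0 + j2.212 Ω
Step 3 — Bridge requires nodal analysis (the Z5 bridge couples midpoints C and D, so the two paths cannot be reduced to a simple series/parallel combination). Setting node B to ground and injecting 1 A at node A, the 3-node admittance system at A, C, D solves to V_A = Z_AB = 0 + j5.217 Ω = 5.217∠90.0° Ω.
Step 4 — Source phasor: V = 6.86∠-3.6° V = 6.846 - j0.4307 V.
Step 5 — Current: I = V / Z = -0.08256 - j1.312 A = 1.315∠-93.6° A.
Step 6 — Complex power: S = V·I* = 0 + j9.02 VA.
Step 7 — Real power: P = Re(S) = 0 W.
Step 8 — Reactive power: Q = Im(S) = 9.02 VAR.
Step 9 — Apparent power: |S| = 9.02 VA.
Step 10 — Power factor: PF = P/|S| = 0 (lagging).

(a) P = 0 W  (b) Q = 9.02 VAR  (c) S = 9.02 VA  (d) PF = 0 (lagging)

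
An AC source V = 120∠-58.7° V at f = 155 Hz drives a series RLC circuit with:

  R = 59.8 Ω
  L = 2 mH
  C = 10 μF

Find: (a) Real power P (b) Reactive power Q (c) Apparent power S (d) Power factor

Step 1 — Angular frequency: ω = 2π·f = 2π·155 = 973.9 rad/s.
Step 2 — Component impedances:
  R: Z = R = 59.8 Ω
  L: Z = jωL = j·973.9·0.002 = 0 + j1.948 Ω
  C: Z = 1/(jωC) = -j/(ω·C) = 0 - j102.7 Ω
Step 3 — Series combination: Z_total = R + L + C = 59.8 - j100.7 Ω = 117.1∠-59.3° Ω.
Step 4 — Source phasor: V = 120∠-58.7° V = 62.34 - j102.5 V.
Step 5 — Current: I = V / Z = 1.024 + j0.01081 A = 1.024∠0.6° A.
Step 6 — Complex power: S = V·I* = 62.75 - j105.7 VA.
Step 7 — Real power: P = Re(S) = 62.75 W.
Step 8 — Reactive power: Q = Im(S) = -105.7 VAR.
Step 9 — Apparent power: |S| = 122.9 VA.
Step 10 — Power factor: PF = P/|S| = 0.5105 (leading).

(a) P = 62.75 W  (b) Q = -105.7 VAR  (c) S = 122.9 VA  (d) PF = 0.5105 (leading)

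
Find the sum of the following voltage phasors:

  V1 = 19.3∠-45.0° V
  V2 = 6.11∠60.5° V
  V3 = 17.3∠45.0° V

Step 1 — Convert each phasor to rectangular form:
  V1 = 19.3·(cos(-45.0°) + j·sin(-45.0°)) = 13.65 - j13.65 V
  V2 = 6.11·(cos(60.5°) + j·sin(60.5°)) = 3.009 + j5.318 V
  V3 = 17.3·(cos(45.0°) + j·sin(45.0°)) = 12.23 + j12.23 V
Step 2 — Sum components: V_total = 28.89 + j3.904 V.
Step 3 — Convert to polar: |V_total| = 29.15 V, ∠V_total = 7.7°.

V_total = 29.15∠7.7° V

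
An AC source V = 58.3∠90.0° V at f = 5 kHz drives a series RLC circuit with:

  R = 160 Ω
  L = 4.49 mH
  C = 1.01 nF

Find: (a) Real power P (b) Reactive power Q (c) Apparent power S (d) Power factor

Step 1 — Angular frequency: ω = 2π·f = 2π·5000 = 3.142e+04 rad/s.
Step 2 — Component impedances:
  R: Z = R = 160 Ω
  L: Z = jωL = j·3.142e+04·0.00449 = 0 + j141.1 Ω
  C: Z = 1/(jωC) = -j/(ω·C) = 0 - j3.152e+04 Ω
Step 3 — Series combination: Z_total = R + L + C = 160 - j3.137e+04 Ω = 3.138e+04∠-89.7° Ω.
Step 4 — Source phasor: V = 58.3∠90.0° V = 0 + j58.3 V.
Step 5 — Current: I = V / Z = -0.001858 + j9.476e-06 A = 0.001858∠179.7° A.
Step 6 — Complex power: S = V·I* = 0.0005524 - j0.1083 VA.
Step 7 — Real power: P = Re(S) = 0.0005524 W.
Step 8 — Reactive power: Q = Im(S) = -0.1083 VAR.
Step 9 — Apparent power: |S| = 0.1083 VA.
Step 10 — Power factor: PF = P/|S| = 0.0051 (leading).

(a) P = 0.0005524 W  (b) Q = -0.1083 VAR  (c) S = 0.1083 VA  (d) PF = 0.0051 (leading)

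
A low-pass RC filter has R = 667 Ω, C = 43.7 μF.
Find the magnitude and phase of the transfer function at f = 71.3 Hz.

Step 1 — Angular frequency: ω = 2π·71.3 = 448 rad/s.
Step 2 — Transfer function: H(jω) = 1/(1 + jωRC).
Step 3 — Denominator: 1 + jωRC = 1 + j·448·667·4.37e-05 = 1 + j13.06.
Step 4 — H = 0.005831 - j0.07613.
Step 5 — Magnitude: |H| = 0.07636 (-22.3 dB); phase: φ = -85.6°.

|H| = 0.07636 (-22.3 dB), φ = -85.6°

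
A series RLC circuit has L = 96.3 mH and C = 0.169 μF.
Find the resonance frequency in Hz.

Step 1 — Resonance condition Im(Z)=0 gives ω₀ = 1/√(LC).
Step 2 — ω₀ = 1/√(0.0963·1.69e-07) = 7839 rad/s.
Step 3 — f₀ = ω₀/(2π) = 1248 Hz.

f₀ = 1248 Hz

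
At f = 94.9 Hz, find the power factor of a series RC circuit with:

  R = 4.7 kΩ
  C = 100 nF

Step 1 — Angular frequency: ω = 2π·f = 2π·94.9 = 596.3 rad/s.
Step 2 — Component impedances:
  R: Z = R = 4700 Ω
  C: Z = 1/(jωC) = -j/(ω·C) = 0 - j1.677e+04 Ω
Step 3 — Series combination: Z_total = R + C = 4700 - j1.677e+04 Ω = 1.742e+04∠-74.3° Ω.
Step 4 — Power factor: PF = cos(φ) = Re(Z)/|Z| = 4700/17417 = 0.2699.
Step 5 — Type: Im(Z) = -1.677e+04 ⇒ leading (phase φ = -74.3°).

PF = 0.2699 (leading, φ = -74.3°)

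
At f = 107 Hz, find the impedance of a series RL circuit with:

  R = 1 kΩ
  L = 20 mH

Step 1 — Angular frequency: ω = 2π·f = 2π·107 = 672.3 rad/s.
Step 2 — Component impedances:
  R: Z = R = 1000 Ω
  L: Z = jωL = j·672.3·0.02 = 0 + j13.45 Ω
Step 3 — Series combination: Z_total = R + L = 1000 + j13.45 Ω = 1000∠0.8° Ω.

Z = 1000 + j13.45 Ω = 1000∠0.8° Ω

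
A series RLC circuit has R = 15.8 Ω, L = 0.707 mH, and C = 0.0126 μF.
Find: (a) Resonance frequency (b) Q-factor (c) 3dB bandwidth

Step 1 — Resonance condition Im(Z)=0 gives ω₀ = 1/√(LC).
Step 2 — ω₀ = 1/√(0.000707·1.26e-08) = 3.35e+05 rad/s.
Step 3 — f₀ = ω₀/(2π) = 5.332e+04 Hz.
Step 4 — Series Q: Q = ω₀L/R = 3.35e+05·0.000707/15.8 = 14.99.
Step 5 — 3dB bandwidth: Δω = ω₀/Q = 2.235e+04 rad/s; BW = Δω/(2π) = 3557 Hz.

(a) f₀ = 5.332e+04 Hz  (b) Q = 14.99  (c) BW = 3557 Hz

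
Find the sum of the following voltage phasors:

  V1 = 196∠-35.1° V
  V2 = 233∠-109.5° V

Step 1 — Convert each phasor to rectangular form:
  V1 = 196·(cos(-35.1°) + j·sin(-35.1°)) = 160.4 - j112.7 V
  V2 = 233·(cos(-109.5°) + j·sin(-109.5°)) = -77.78 - j219.6 V
Step 2 — Sum components: V_total = 82.58 - j332.3 V.
Step 3 — Convert to polar: |V_total| = 342.4 V, ∠V_total = -76.0°.

V_total = 342.4∠-76.0° V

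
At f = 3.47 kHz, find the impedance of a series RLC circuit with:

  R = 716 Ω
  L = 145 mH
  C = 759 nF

Step 1 — Angular frequency: ω = 2π·f = 2π·3470 = 2.18e+04 rad/s.
Step 2 — Component impedances:
  R: Z = R = 716 Ω
  L: Z = jωL = j·2.18e+04·0.145 = 0 + j3161 Ω
  C: Z = 1/(jωC) = -j/(ω·C) = 0 - j60.43 Ω
Step 3 — Series combination: Z_total = R + L + C = 716 + j3101 Ω = 3183∠77.0° Ω.

Z = 716 + j3101 Ω = 3183∠77.0° Ω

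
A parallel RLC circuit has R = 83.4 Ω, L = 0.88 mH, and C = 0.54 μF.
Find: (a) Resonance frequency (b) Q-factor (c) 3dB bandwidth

Step 1 — Resonance: ω₀ = 1/√(LC) = 1/√(0.00088·5.4e-07) = 4.587e+04 rad/s.
Step 2 — f₀ = ω₀/(2π) = 7301 Hz.
Step 3 — Parallel Q: Q = R/(ω₀L) = 83.4/(4.587e+04·0.00088) = 2.066.
Step 4 — Bandwidth: Δω = ω₀/Q = 2.22e+04 rad/s; BW = Δω/(2π) = 3534 Hz.

(a) f₀ = 7301 Hz  (b) Q = 2.066  (c) BW = 3534 Hz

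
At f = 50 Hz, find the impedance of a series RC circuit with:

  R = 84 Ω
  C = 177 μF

Step 1 — Angular frequency: ω = 2π·f = 2π·50 = 314.2 rad/s.
Step 2 — Component impedances:
  R: Z = R = 84 Ω
  C: Z = 1/(jωC) = -j/(ω·C) = 0 - j17.98 Ω
Step 3 — Series combination: Z_total = R + C = 84 - j17.98 Ω = 85.9∠-12.1° Ω.

Z = 84 - j17.98 Ω = 85.9∠-12.1° Ω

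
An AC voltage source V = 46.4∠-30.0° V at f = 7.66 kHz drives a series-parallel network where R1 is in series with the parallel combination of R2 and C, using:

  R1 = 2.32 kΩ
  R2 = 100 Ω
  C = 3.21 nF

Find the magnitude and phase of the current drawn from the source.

Step 1 — Angular frequency: ω = 2π·f = 2π·7660 = 4.813e+04 rad/s.
Step 2 — Component impedances:
  R1: Z = R = 2320 Ω
  R2: Z = R = 100 Ω
  C: Z = 1/(jωC) = -j/(ω·C) = 0 - j6473 Ω
Step 3 — Parallel branch: R2 || C = 1/(1/R2 + 1/C) = 99.98 - j1.545 Ω.
Step 4 — Series with R1: Z_total = R1 + (R2 || C) = 2420 - j1.545 Ω = 2420∠-0.0° Ω.
Step 5 — Source phasor: V = 46.4∠-30.0° V = 40.18 - j23.2 V.
Step 6 — Ohm's law: I = V / Z_total = (40.18 - j23.2) / (2420 - j1.545) = 0.01661 - j0.009576 A.
Step 7 — Convert to polar: |I| = 0.01917 A, ∠I = -30.0°.

I = 0.01917∠-30.0° A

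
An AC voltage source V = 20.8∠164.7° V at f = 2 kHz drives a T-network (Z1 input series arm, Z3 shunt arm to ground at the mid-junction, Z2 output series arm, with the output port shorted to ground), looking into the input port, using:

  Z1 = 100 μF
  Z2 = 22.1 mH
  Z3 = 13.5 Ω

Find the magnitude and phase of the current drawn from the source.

Step 1 — Angular frequency: ω = 2π·f = 2π·2000 = 1.257e+04 rad/s.
Step 2 — Component impedances:
  Z1: Z = 1/(jωC) = -j/(ω·C) = 0 - j0.7958 Ω
  Z2: Z = jωL = j·1.257e+04·0.0221 = 0 + j277.7 Ω
  Z3: Z = R = 13.5 Ω
Step 3 — With the output port shorted to ground, the output series arm Z2 runs from the junction to ground; the shunt arm Z3 also runs from the junction to ground. They appear in parallel: Z3 || Z2 = 13.47 + j0.6547 Ω.
Step 4 — Series with input arm Z1: Z_in = Z1 + (Z3 || Z2) = 13.47 - j0.1411 Ω = 13.47∠-0.6° Ω.
Step 5 — Source phasor: V = 20.8∠164.7° V = -20.06 + j5.489 V.
Step 6 — Ohm's law: I = V / Z_total = (-20.06 + j5.489) / (13.47 - j0.1411) = -1.494 + j0.3919 A.
Step 7 — Convert to polar: |I| = 1.544 A, ∠I = 165.3°.

I = 1.544∠165.3° A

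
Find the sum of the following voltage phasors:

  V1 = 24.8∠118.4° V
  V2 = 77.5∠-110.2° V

Step 1 — Convert each phasor to rectangular form:
  V1 = 24.8·(cos(118.4°) + j·sin(118.4°)) = -11.8 + j21.82 V
  V2 = 77.5·(cos(-110.2°) + j·sin(-110.2°)) = -26.76 - j72.73 V
Step 2 — Sum components: V_total = -38.56 - j50.92 V.
Step 3 — Convert to polar: |V_total| = 63.87 V, ∠V_total = -127.1°.

V_total = 63.87∠-127.1° V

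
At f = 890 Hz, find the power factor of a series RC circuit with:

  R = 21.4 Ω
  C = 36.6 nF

Step 1 — Angular frequency: ω = 2π·f = 2π·890 = 5592 rad/s.
Step 2 — Component impedances:
  R: Z = R = 21.4 Ω
  C: Z = 1/(jωC) = -j/(ω·C) = 0 - j4886 Ω
Step 3 — Series combination: Z_total = R + C = 21.4 - j4886 Ω = 4886∠-89.7° Ω.
Step 4 — Power factor: PF = cos(φ) = Re(Z)/|Z| = 21.4/4886 = 0.00438.
Step 5 — Type: Im(Z) = -4886 ⇒ leading (phase φ = -89.7°).

PF = 0.00438 (leading, φ = -89.7°)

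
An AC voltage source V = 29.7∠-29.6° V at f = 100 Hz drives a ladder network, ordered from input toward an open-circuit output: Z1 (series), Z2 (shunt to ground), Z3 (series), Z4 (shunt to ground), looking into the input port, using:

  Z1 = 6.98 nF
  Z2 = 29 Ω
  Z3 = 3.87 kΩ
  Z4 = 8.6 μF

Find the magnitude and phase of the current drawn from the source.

Step 1 — Angular frequency: ω = 2π·f = 2π·100 = 628.3 rad/s.
Step 2 — Component impedances:
  Z1: Z = 1/(jωC) = -j/(ω·C) = 0 - j2.28e+05 Ω
  Z2: Z = R = 29 Ω
  Z3: Z = R = 3870 Ω
  Z4: Z = 1/(jωC) = -j/(ω·C) = 0 - j185.1 Ω
Step 3 — Ladder network (open output): work backward from the far end, alternating series and parallel combinations. Z_in = 28.78 - j2.28e+05 Ω = 2.28e+05∠-90.0° Ω.
Step 4 — Source phasor: V = 29.7∠-29.6° V = 25.82 - j14.67 V.
Step 5 — Ohm's law: I = V / Z_total = (25.82 - j14.67) / (28.78 - j2.28e+05) = 6.435e-05 + j0.0001132 A.
Step 6 — Convert to polar: |I| = 0.0001303 A, ∠I = 60.4°.

I = 0.0001303∠60.4° A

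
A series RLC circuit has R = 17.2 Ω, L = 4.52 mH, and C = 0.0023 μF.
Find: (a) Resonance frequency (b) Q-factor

Step 1 — Resonance condition Im(Z)=0 gives ω₀ = 1/√(LC).
Step 2 — ω₀ = 1/√(0.00452·2.3e-09) = 3.101e+05 rad/s.
Step 3 — f₀ = ω₀/(2π) = 4.936e+04 Hz.
Step 4 — Series Q: Q = ω₀L/R = 3.101e+05·0.00452/17.2 = 81.5.

(a) f₀ = 4.936e+04 Hz  (b) Q = 81.5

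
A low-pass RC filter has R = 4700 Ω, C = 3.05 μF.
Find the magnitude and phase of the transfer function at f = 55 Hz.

Step 1 — Angular frequency: ω = 2π·55 = 345.6 rad/s.
Step 2 — Transfer function: H(jω) = 1/(1 + jωRC).
Step 3 — Denominator: 1 + jωRC = 1 + j·345.6·4700·3.05e-06 = 1 + j4.954.
Step 4 — H = 0.03915 - j0.194.
Step 5 — Magnitude: |H| = 0.1979 (-14.1 dB); phase: φ = -78.6°.

|H| = 0.1979 (-14.1 dB), φ = -78.6°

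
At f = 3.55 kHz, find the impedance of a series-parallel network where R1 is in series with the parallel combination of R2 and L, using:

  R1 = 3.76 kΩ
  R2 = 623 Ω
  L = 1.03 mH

Step 1 — Angular frequency: ω = 2π·f = 2π·3550 = 2.231e+04 rad/s.
Step 2 — Component impedances:
  R1: Z = R = 3760 Ω
  R2: Z = R = 623 Ω
  L: Z = jωL = j·2.231e+04·0.00103 = 0 + j22.97 Ω
Step 3 — Parallel branch: R2 || L = 1/(1/R2 + 1/L) = 0.8461 + j22.94 Ω.
Step 4 — Series with R1: Z_total = R1 + (R2 || L) = 3761 + j22.94 Ω = 3761∠0.3° Ω.

Z = 3761 + j22.94 Ω = 3761∠0.3° Ω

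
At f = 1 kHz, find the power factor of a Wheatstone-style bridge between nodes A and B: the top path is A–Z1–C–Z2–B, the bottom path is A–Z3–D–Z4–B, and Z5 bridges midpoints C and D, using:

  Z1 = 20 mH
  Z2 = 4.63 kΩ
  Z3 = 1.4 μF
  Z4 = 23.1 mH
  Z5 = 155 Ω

Step 1 — Angular frequency: ω = 2π·f = 2π·1000 = 6283 rad/s.
Step 2 — Component impedances:
  Z1: Z = jωL = j·6283·0.02 = 0 + j125.7 Ω
  Z2: Z = R = 4630 Ω
  Z3: Z = 1/(jωC) = -j/(ω·C) = 0 - j113.7 Ω
  Z4: Z = jωL = j·6283·0.0231 = 0 + j145.1 Ω
  Z5: Z = R = 155 Ω
Step 3 — Bridge requires nodal analysis (the Z5 bridge couples midpoints C and D, so the two paths cannot be reduced to a simple series/parallel combination). Setting node B to ground and injecting 1 A at node A, the 3-node admittance system at A, C, D solves to V_A = Z_AB = 83.09 + j25.17 Ω = 86.82∠16.9° Ω.
Step 4 — Power factor: PF = cos(φ) = Re(Z)/|Z| = 83.093/86.821 = 0.9571.
Step 5 — Type: Im(Z) = 25.17 ⇒ lagging (phase φ = 16.9°).

PF = 0.9571 (lagging, φ = 16.9°)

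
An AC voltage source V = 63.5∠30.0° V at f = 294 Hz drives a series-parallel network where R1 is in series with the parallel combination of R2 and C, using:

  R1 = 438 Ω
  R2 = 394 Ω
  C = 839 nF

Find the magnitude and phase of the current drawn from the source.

Step 1 — Angular frequency: ω = 2π·f = 2π·294 = 1847 rad/s.
Step 2 — Component impedances:
  R1: Z = R = 438 Ω
  R2: Z = R = 394 Ω
  C: Z = 1/(jωC) = -j/(ω·C) = 0 - j645.2 Ω
Step 3 — Parallel branch: R2 || C = 1/(1/R2 + 1/C) = 287 - j175.2 Ω.
Step 4 — Series with R1: Z_total = R1 + (R2 || C) = 725 - j175.2 Ω = 745.9∠-13.6° Ω.
Step 5 — Source phasor: V = 63.5∠30.0° V = 54.99 + j31.75 V.
Step 6 — Ohm's law: I = V / Z_total = (54.99 + j31.75) / (725 - j175.2) = 0.06166 + j0.0587 A.
Step 7 — Convert to polar: |I| = 0.08514 A, ∠I = 43.6°.

I = 0.08514∠43.6° A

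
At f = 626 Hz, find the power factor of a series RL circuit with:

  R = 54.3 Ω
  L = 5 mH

Step 1 — Angular frequency: ω = 2π·f = 2π·626 = 3933 rad/s.
Step 2 — Component impedances:
  R: Z = R = 54.3 Ω
  L: Z = jωL = j·3933·0.005 = 0 + j19.67 Ω
Step 3 — Series combination: Z_total = R + L = 54.3 + j19.67 Ω = 57.75∠19.9° Ω.
Step 4 — Power factor: PF = cos(φ) = Re(Z)/|Z| = 54.3/57.752 = 0.9402.
Step 5 — Type: Im(Z) = 19.67 ⇒ lagging (phase φ = 19.9°).

PF = 0.9402 (lagging, φ = 19.9°)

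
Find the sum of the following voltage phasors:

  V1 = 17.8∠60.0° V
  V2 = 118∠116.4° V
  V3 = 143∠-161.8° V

Step 1 — Convert each phasor to rectangular form:
  V1 = 17.8·(cos(60.0°) + j·sin(60.0°)) = 8.9 + j15.42 V
  V2 = 118·(cos(116.4°) + j·sin(116.4°)) = -52.47 + j105.7 V
  V3 = 143·(cos(-161.8°) + j·sin(-161.8°)) = -135.8 - j44.66 V
Step 2 — Sum components: V_total = -179.4 + j76.45 V.
Step 3 — Convert to polar: |V_total| = 195 V, ∠V_total = 156.9°.

V_total = 195∠156.9° V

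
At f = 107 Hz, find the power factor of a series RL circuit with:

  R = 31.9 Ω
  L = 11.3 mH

Step 1 — Angular frequency: ω = 2π·f = 2π·107 = 672.3 rad/s.
Step 2 — Component impedances:
  R: Z = R = 31.9 Ω
  L: Z = jωL = j·672.3·0.0113 = 0 + j7.597 Ω
Step 3 — Series combination: Z_total = R + L = 31.9 + j7.597 Ω = 32.79∠13.4° Ω.
Step 4 — Power factor: PF = cos(φ) = Re(Z)/|Z| = 31.9/32.792 = 0.9728.
Step 5 — Type: Im(Z) = 7.597 ⇒ lagging (phase φ = 13.4°).

PF = 0.9728 (lagging, φ = 13.4°)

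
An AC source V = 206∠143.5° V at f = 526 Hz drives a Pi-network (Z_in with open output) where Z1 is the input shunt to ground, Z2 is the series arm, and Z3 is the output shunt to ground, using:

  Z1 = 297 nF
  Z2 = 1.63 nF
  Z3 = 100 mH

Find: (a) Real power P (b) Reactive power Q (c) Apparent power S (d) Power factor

Step 1 — Angular frequency: ω = 2π·f = 2π·526 = 3305 rad/s.
Step 2 — Component impedances:
  Z1: Z = 1/(jωC) = -j/(ω·C) = 0 - j1019 Ω
  Z2: Z = 1/(jωC) = -j/(ω·C) = 0 - j1.856e+05 Ω
  Z3: Z = jωL = j·3305·0.1 = 0 + j330.5 Ω
Step 3 — With open output, the series arm Z2 and the output shunt Z3 appear in series to ground: Z2 + Z3 = 0 - j1.853e+05 Ω.
Step 4 — Parallel with input shunt Z1: Z_in = Z1 || (Z2 + Z3) = 0 - j1013 Ω = 1013∠-90.0° Ω.
Step 5 — Source phasor: V = 206∠143.5° V = -165.6 + j122.5 V.
Step 6 — Current: I = V / Z = -0.1209 - j0.1634 A = 0.2033∠-126.5° A.
Step 7 — Complex power: S = V·I* = 0 - j41.88 VA.
Step 8 — Real power: P = Re(S) = 0 W.
Step 9 — Reactive power: Q = Im(S) = -41.88 VAR.
Step 10 — Apparent power: |S| = 41.88 VA.
Step 11 — Power factor: PF = P/|S| = 0 (leading).

(a) P = 0 W  (b) Q = -41.88 VAR  (c) S = 41.88 VA  (d) PF = 0 (leading)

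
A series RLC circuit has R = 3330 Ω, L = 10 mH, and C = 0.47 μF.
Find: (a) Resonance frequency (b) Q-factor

Step 1 — Resonance condition Im(Z)=0 gives ω₀ = 1/√(LC).
Step 2 — ω₀ = 1/√(0.01·4.7e-07) = 1.459e+04 rad/s.
Step 3 — f₀ = ω₀/(2π) = 2322 Hz.
Step 4 — Series Q: Q = ω₀L/R = 1.459e+04·0.01/3330 = 0.0438.

(a) f₀ = 2322 Hz  (b) Q = 0.0438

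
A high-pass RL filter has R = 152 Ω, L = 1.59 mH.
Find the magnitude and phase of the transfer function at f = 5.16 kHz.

Step 1 — Angular frequency: ω = 2π·5160 = 3.242e+04 rad/s.
Step 2 — Transfer function: H(jω) = jωL/(R + jωL).
Step 3 — Numerator jωL = j·51.55; denominator R + jωL = 152 + j51.55.
Step 4 — H = 0.1032 + j0.3042.
Step 5 — Magnitude: |H| = 0.3212 (-9.9 dB); phase: φ = 71.3°.

|H| = 0.3212 (-9.9 dB), φ = 71.3°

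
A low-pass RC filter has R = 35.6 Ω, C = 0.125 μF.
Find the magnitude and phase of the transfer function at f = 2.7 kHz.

Step 1 — Angular frequency: ω = 2π·2700 = 1.696e+04 rad/s.
Step 2 — Transfer function: H(jω) = 1/(1 + jωRC).
Step 3 — Denominator: 1 + jωRC = 1 + j·1.696e+04·35.6·1.25e-07 = 1 + j0.07549.
Step 4 — H = 0.9943 - j0.07506.
Step 5 — Magnitude: |H| = 0.9972 (-0.0 dB); phase: φ = -4.3°.

|H| = 0.9972 (-0.0 dB), φ = -4.3°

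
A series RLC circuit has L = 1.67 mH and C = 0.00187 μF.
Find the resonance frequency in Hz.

Step 1 — Resonance condition Im(Z)=0 gives ω₀ = 1/√(LC).
Step 2 — ω₀ = 1/√(0.00167·1.87e-09) = 5.659e+05 rad/s.
Step 3 — f₀ = ω₀/(2π) = 9.006e+04 Hz.

f₀ = 9.006e+04 Hz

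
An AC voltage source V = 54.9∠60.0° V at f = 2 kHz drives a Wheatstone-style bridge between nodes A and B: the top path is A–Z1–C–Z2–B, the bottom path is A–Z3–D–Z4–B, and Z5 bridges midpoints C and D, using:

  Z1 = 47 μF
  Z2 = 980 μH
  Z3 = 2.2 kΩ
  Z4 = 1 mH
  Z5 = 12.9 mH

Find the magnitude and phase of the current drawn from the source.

Step 1 — Angular frequency: ω = 2π·f = 2π·2000 = 1.257e+04 rad/s.
Step 2 — Component impedances:
  Z1: Z = 1/(jωC) = -j/(ω·C) = 0 - j1.693 Ω
  Z2: Z = jωL = j·1.257e+04·0.00098 = 0 + j12.32 Ω
  Z3: Z = R = 2200 Ω
  Z4: Z = jωL = j·1.257e+04·0.001 = 0 + j12.57 Ω
  Z5: Z = jωL = j·1.257e+04·0.0129 = 0 + j162.1 Ω
Step 3 — Bridge requires nodal analysis (the Z5 bridge couples midpoints C and D, so the two paths cannot be reduced to a simple series/parallel combination). Setting node B to ground and injecting 1 A at node A, the 3-node admittance system at A, C, D solves to V_A = Z_AB = 0.03668 + j9.811 Ω = 9.811∠89.8° Ω.
Step 4 — Source phasor: V = 54.9∠60.0° V = 27.45 + j47.54 V.
Step 5 — Ohm's law: I = V / Z_total = (27.45 + j47.54) / (0.03668 + j9.811) = 4.857 - j2.78 A.
Step 6 — Convert to polar: |I| = 5.596 A, ∠I = -29.8°.

I = 5.596∠-29.8° A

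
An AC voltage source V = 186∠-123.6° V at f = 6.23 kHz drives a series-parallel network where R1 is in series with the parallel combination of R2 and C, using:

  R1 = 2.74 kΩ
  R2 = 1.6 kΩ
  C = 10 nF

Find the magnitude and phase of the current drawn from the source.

Step 1 — Angular frequency: ω = 2π·f = 2π·6230 = 3.914e+04 rad/s.
Step 2 — Component impedances:
  R1: Z = R = 2740 Ω
  R2: Z = R = 1600 Ω
  C: Z = 1/(jωC) = -j/(ω·C) = 0 - j2555 Ω
Step 3 — Parallel branch: R2 || C = 1/(1/R2 + 1/C) = 1149 - j719.8 Ω.
Step 4 — Series with R1: Z_total = R1 + (R2 || C) = 3889 - j719.8 Ω = 3955∠-10.5° Ω.
Step 5 — Source phasor: V = 186∠-123.6° V = -102.9 - j154.9 V.
Step 6 — Ohm's law: I = V / Z_total = (-102.9 - j154.9) / (3889 - j719.8) = -0.01846 - j0.04325 A.
Step 7 — Convert to polar: |I| = 0.04703 A, ∠I = -113.1°.

I = 0.04703∠-113.1° A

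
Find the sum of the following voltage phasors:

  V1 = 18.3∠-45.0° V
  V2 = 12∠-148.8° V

Step 1 — Convert each phasor to rectangular form:
  V1 = 18.3·(cos(-45.0°) + j·sin(-45.0°)) = 12.94 - j12.94 V
  V2 = 12·(cos(-148.8°) + j·sin(-148.8°)) = -10.26 - j6.216 V
Step 2 — Sum components: V_total = 2.676 - j19.16 V.
Step 3 — Convert to polar: |V_total| = 19.34 V, ∠V_total = -82.0°.

V_total = 19.34∠-82.0° V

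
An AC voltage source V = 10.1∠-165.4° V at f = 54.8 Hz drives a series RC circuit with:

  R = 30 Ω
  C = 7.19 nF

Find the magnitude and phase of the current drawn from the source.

Step 1 — Angular frequency: ω = 2π·f = 2π·54.8 = 344.3 rad/s.
Step 2 — Component impedances:
  R: Z = R = 30 Ω
  C: Z = 1/(jωC) = -j/(ω·C) = 0 - j4.039e+05 Ω
Step 3 — Series combination: Z_total = R + C = 30 - j4.039e+05 Ω = 4.039e+05∠-90.0° Ω.
Step 4 — Source phasor: V = 10.1∠-165.4° V = -9.774 - j2.546 V.
Step 5 — Ohm's law: I = V / Z_total = (-9.774 - j2.546) / (30 - j4.039e+05) = 6.301e-06 - j2.42e-05 A.
Step 6 — Convert to polar: |I| = 2.5e-05 A, ∠I = -75.4°.

I = 2.5e-05∠-75.4° A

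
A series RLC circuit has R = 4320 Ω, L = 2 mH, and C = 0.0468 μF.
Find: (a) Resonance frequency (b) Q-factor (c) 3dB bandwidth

Step 1 — Resonance: ω₀ = 1/√(LC) = 1/√(0.002·4.68e-08) = 1.034e+05 rad/s.
Step 2 — f₀ = ω₀/(2π) = 1.645e+04 Hz.
Step 3 — Series Q: Q = ω₀L/R = 1.034e+05·0.002/4320 = 0.04785.
Step 4 — Bandwidth: Δω = ω₀/Q = 2.16e+06 rad/s; BW = Δω/(2π) = 3.438e+05 Hz.

(a) f₀ = 1.645e+04 Hz  (b) Q = 0.04785  (c) BW = 3.438e+05 Hz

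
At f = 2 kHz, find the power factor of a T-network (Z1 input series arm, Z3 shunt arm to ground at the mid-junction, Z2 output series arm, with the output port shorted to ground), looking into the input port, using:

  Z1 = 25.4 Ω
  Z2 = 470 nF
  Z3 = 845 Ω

Step 1 — Angular frequency: ω = 2π·f = 2π·2000 = 1.257e+04 rad/s.
Step 2 — Component impedances:
  Z1: Z = R = 25.4 Ω
  Z2: Z = 1/(jωC) = -j/(ω·C) = 0 - j169.3 Ω
  Z3: Z = R = 845 Ω
Step 3 — With the output port shorted to ground, the output series arm Z2 runs from the junction to ground; the shunt arm Z3 also runs from the junction to ground. They appear in parallel: Z3 || Z2 = 32.62 - j162.8 Ω.
Step 4 — Series with input arm Z1: Z_in = Z1 + (Z3 || Z2) = 58.02 - j162.8 Ω = 172.8∠-70.4° Ω.
Step 5 — Power factor: PF = cos(φ) = Re(Z)/|Z| = 58.016/172.81 = 0.3357.
Step 6 — Type: Im(Z) = -162.8 ⇒ leading (phase φ = -70.4°).

PF = 0.3357 (leading, φ = -70.4°)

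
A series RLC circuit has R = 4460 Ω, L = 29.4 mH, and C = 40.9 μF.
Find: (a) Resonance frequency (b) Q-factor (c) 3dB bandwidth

Step 1 — Resonance: ω₀ = 1/√(LC) = 1/√(0.0294·4.09e-05) = 911.9 rad/s.
Step 2 — f₀ = ω₀/(2π) = 145.1 Hz.
Step 3 — Series Q: Q = ω₀L/R = 911.9·0.0294/4460 = 0.006011.
Step 4 — Bandwidth: Δω = ω₀/Q = 1.517e+05 rad/s; BW = Δω/(2π) = 2.414e+04 Hz.

(a) f₀ = 145.1 Hz  (b) Q = 0.006011  (c) BW = 2.414e+04 Hz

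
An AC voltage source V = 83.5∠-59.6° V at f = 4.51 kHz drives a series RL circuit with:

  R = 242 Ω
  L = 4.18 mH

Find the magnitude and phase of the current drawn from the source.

Step 1 — Angular frequency: ω = 2π·f = 2π·4510 = 2.834e+04 rad/s.
Step 2 — Component impedances:
  R: Z = R = 242 Ω
  L: Z = jωL = j·2.834e+04·0.00418 = 0 + j118.4 Ω
Step 3 — Series combination: Z_total = R + L = 242 + j118.4 Ω = 269.4∠26.1° Ω.
Step 4 — Source phasor: V = 83.5∠-59.6° V = 42.25 - j72.02 V.
Step 5 — Ohm's law: I = V / Z_total = (42.25 - j72.02) / (242 + j118.4) = 0.02335 - j0.309 A.
Step 6 — Convert to polar: |I| = 0.3099 A, ∠I = -85.7°.

I = 0.3099∠-85.7° A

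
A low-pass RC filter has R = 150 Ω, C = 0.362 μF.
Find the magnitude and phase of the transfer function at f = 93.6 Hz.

Step 1 — Angular frequency: ω = 2π·93.6 = 588.1 rad/s.
Step 2 — Transfer function: H(jω) = 1/(1 + jωRC).
Step 3 — Denominator: 1 + jωRC = 1 + j·588.1·150·3.62e-07 = 1 + j0.03193.
Step 4 — H = 0.999 - j0.0319.
Step 5 — Magnitude: |H| = 0.9995 (-0.0 dB); phase: φ = -1.8°.

|H| = 0.9995 (-0.0 dB), φ = -1.8°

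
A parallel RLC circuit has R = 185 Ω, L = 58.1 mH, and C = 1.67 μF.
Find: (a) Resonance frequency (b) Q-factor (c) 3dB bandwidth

Step 1 — Resonance: ω₀ = 1/√(LC) = 1/√(0.0581·1.67e-06) = 3210 rad/s.
Step 2 — f₀ = ω₀/(2π) = 510.9 Hz.
Step 3 — Parallel Q: Q = R/(ω₀L) = 185/(3210·0.0581) = 0.9918.
Step 4 — Bandwidth: Δω = ω₀/Q = 3237 rad/s; BW = Δω/(2π) = 515.1 Hz.

(a) f₀ = 510.9 Hz  (b) Q = 0.9918  (c) BW = 515.1 Hz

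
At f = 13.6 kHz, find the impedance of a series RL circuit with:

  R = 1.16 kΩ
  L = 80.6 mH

Step 1 — Angular frequency: ω = 2π·f = 2π·1.36e+04 = 8.545e+04 rad/s.
Step 2 — Component impedances:
  R: Z = R = 1160 Ω
  L: Z = jωL = j·8.545e+04·0.0806 = 0 + j6887 Ω
Step 3 — Series combination: Z_total = R + L = 1160 + j6887 Ω = 6984∠80.4° Ω.

Z = 1160 + j6887 Ω = 6984∠80.4° Ω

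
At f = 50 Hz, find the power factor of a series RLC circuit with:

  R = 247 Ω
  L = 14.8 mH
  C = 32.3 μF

Step 1 — Angular frequency: ω = 2π·f = 2π·50 = 314.2 rad/s.
Step 2 — Component impedances:
  R: Z = R = 247 Ω
  L: Z = jωL = j·314.2·0.0148 = 0 + j4.65 Ω
  C: Z = 1/(jωC) = -j/(ω·C) = 0 - j98.55 Ω
Step 3 — Series combination: Z_total = R + L + C = 247 - j93.9 Ω = 264.2∠-20.8° Ω.
Step 4 — Power factor: PF = cos(φ) = Re(Z)/|Z| = 247/264.25 = 0.9347.
Step 5 — Type: Im(Z) = -93.9 ⇒ leading (phase φ = -20.8°).

PF = 0.9347 (leading, φ = -20.8°)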